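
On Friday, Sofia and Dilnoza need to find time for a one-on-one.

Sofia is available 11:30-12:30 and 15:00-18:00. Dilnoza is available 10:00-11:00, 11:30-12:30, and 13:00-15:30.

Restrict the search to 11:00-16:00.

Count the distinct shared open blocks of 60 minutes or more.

Sofia ∩ Dilnoza: 11:30–12:30, 15:00–15:30.
Restricted to 11:00–16:00: 11:30–12:30, 15:00–15:30.
Windows ≥ 60 min: 11:30–12:30.
That's 1 window.

1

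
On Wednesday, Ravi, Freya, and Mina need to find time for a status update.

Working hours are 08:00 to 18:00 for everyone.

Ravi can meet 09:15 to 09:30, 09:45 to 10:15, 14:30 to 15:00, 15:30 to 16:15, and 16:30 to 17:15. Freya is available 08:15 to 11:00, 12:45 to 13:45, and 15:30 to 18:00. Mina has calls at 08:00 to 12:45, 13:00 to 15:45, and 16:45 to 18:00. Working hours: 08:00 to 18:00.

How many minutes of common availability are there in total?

45 minutes

Mina free within 08:00–18:00: 12:45–13:00, 15:45–16:45.
Ravi ∩ Freya: 09:15–09:30, 09:45–10:15, 15:30–16:15, 16:30–17:15.
Ravi ∩ Freya ∩ Mina: 15:45–16:15, 16:30–16:45.
Total common minutes: 30 + 15 = 45.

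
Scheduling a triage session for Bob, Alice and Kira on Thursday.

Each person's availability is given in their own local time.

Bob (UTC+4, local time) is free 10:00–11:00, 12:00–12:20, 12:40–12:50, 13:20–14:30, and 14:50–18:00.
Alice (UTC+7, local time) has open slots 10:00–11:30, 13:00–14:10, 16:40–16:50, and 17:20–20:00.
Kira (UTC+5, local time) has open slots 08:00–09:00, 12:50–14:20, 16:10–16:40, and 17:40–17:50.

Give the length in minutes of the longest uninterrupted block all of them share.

30 minutes

Bob → UTC: 06:00–07:00, 08:00–08:20, 08:40–08:50, 09:20–10:30, 10:50–14:00.
Alice → UTC: 03:00–04:30, 06:00–07:10, 09:40–09:50, 10:20–13:00.
Kira → UTC: 03:00–04:00, 07:50–09:20, 11:10–11:40, 12:40–12:50.
Bob ∩ Alice: 06:00–07:00, 09:40–09:50, 10:20–10:30, 10:50–13:00.
Bob ∩ Alice ∩ Kira: 11:10–11:40, 12:40–12:50.
Common window lengths: 30, 10 min; longest is 30.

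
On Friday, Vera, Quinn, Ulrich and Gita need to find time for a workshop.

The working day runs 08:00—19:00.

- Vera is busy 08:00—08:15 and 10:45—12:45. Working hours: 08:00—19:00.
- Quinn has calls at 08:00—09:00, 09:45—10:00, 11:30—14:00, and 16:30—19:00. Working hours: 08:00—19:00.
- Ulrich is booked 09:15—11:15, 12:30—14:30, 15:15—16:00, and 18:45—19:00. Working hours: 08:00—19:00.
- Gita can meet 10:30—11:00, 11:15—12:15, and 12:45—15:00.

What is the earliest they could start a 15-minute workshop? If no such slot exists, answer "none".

Vera free within 08:00–19:00: 08:15–10:45, 12:45–19:00.
Quinn free within 08:00–19:00: 09:00–09:45, 10:00–11:30, 14:00–16:30.
Ulrich free within 08:00–19:00: 08:00–09:15, 11:15–12:30, 14:30–15:15, 16:00–18:45.
Vera ∩ Quinn: 09:00–09:45, 10:00–10:45, 14:00–16:30.
Vera ∩ Quinn ∩ Ulrich: 09:00–09:15, 14:30–15:15, 16:00–16:30.
Vera ∩ Quinn ∩ Ulrich ∩ Gita: 14:30–15:00.
Windows ≥ 15 min: 14:30–15:00.
Earliest such window starts at 14:30.

14:30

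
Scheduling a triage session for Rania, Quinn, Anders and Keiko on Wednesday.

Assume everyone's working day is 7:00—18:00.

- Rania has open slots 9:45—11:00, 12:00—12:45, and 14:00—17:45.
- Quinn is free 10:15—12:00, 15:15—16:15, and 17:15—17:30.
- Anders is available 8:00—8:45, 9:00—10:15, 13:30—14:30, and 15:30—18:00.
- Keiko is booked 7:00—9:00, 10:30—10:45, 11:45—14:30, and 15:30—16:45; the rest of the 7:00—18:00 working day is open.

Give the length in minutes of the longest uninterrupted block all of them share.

Keiko free within 07:00–18:00: 09:00–10:30, 10:45–11:45, 14:30–15:30, 16:45–18:00.
Rania ∩ Quinn: 10:15–11:00, 15:15–16:15, 17:15–17:30.
Rania ∩ Quinn ∩ Anders: 15:30–16:15, 17:15–17:30.
Rania ∩ Quinn ∩ Anders ∩ Keiko: 17:15–17:30.
Single common window of 15 minutes.

15 minutes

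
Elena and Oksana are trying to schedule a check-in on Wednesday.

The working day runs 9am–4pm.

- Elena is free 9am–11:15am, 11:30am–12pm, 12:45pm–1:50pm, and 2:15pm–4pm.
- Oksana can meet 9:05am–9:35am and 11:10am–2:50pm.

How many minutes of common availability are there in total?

Elena ∩ Oksana: 09:05–09:35, 11:10–11:15, 11:30–12:00, 12:45–13:50, 14:15–14:50.
Total common minutes: 30 + 5 + 30 + 65 + 35 = 165.

165 minutes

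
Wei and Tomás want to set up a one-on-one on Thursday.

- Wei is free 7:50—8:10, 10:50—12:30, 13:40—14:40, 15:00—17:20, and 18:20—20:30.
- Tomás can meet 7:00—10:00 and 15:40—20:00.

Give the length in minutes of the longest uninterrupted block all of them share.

Wei ∩ Tomás: 07:50–08:10, 15:40–17:20, 18:20–20:00.
Common window lengths: 20, 100, 100 min; longest is 100.

100 minutes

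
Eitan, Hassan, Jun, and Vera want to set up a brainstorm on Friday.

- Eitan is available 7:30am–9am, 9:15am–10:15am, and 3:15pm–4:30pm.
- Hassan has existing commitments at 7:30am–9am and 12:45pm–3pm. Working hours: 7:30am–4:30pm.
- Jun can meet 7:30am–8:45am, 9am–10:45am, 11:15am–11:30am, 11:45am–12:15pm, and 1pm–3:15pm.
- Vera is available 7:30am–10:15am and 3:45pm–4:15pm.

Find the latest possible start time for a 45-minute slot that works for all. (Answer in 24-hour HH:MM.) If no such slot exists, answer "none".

09:30

Hassan free within 07:30–16:30: 09:00–12:45, 15:00–16:30.
Eitan ∩ Hassan: 09:15–10:15, 15:15–16:30.
Eitan ∩ Hassan ∩ Jun: 09:15–10:15.
Eitan ∩ Hassan ∩ Jun ∩ Vera: 09:15–10:15.
Windows ≥ 45 min: 09:15–10:15.
Latest start in the last window 09:15–10:15 is 10:15 − 45 min = 09:30.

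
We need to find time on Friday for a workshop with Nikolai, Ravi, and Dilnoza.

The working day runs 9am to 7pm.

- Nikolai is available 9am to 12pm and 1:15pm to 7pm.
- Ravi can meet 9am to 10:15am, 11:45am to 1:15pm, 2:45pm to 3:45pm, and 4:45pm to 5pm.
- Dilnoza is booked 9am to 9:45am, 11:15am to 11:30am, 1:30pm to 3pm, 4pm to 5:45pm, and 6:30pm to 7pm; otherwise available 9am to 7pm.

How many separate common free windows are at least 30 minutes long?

2

Dilnoza free within 09:00–19:00: 09:45–11:15, 11:30–13:30, 15:00–16:00, 17:45–18:30.
Nikolai ∩ Ravi: 09:00–10:15, 11:45–12:00, 14:45–15:45, 16:45–17:00.
Nikolai ∩ Ravi ∩ Dilnoza: 09:45–10:15, 11:45–12:00, 15:00–15:45.
Windows ≥ 30 min: 09:45–10:15, 15:00–15:45.
That's 2 windows.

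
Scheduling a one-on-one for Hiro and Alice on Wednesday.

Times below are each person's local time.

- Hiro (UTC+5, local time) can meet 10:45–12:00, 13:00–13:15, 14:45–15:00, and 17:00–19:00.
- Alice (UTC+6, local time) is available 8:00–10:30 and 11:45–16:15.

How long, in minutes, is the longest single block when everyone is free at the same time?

75 minutes

Hiro → UTC: 05:45–07:00, 08:00–08:15, 09:45–10:00, 12:00–14:00.
Alice → UTC: 02:00–04:30, 05:45–10:15.
Hiro ∩ Alice: 05:45–07:00, 08:00–08:15, 09:45–10:00.
Common window lengths: 75, 15, 15 min; longest is 75.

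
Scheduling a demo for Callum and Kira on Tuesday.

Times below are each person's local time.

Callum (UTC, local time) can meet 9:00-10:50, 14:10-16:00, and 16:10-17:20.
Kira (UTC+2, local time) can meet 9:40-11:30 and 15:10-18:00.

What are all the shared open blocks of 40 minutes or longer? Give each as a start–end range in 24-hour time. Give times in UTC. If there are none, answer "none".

Callum → UTC: 09:00–10:50, 14:10–16:00, 16:10–17:20.
Kira → UTC: 07:40–09:30, 13:10–16:00.
Callum ∩ Kira: 09:00–09:30, 14:10–16:00.
Windows ≥ 40 min: 14:10–16:00.

14:10–16:00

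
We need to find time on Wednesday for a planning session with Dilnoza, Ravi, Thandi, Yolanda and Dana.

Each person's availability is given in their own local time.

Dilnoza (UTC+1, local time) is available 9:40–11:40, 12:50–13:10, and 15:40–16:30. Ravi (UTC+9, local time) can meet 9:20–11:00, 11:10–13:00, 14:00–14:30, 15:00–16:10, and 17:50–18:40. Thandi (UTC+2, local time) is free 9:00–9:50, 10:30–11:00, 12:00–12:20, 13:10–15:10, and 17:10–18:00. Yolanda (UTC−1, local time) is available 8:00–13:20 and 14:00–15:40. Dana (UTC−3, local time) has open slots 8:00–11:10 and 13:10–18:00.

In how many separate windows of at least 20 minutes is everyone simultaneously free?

Dilnoza → UTC: 08:40–10:40, 11:50–12:10, 14:40–15:30.
Ravi → UTC: 00:20–02:00, 02:10–04:00, 05:00–05:30, 06:00–07:10, 08:50–09:40.
Thandi → UTC: 07:00–07:50, 08:30–09:00, 10:00–10:20, 11:10–13:10, 15:10–16:00.
Yolanda → UTC: 09:00–14:20, 15:00–16:40.
Dana → UTC: 11:00–14:10, 16:10–21:00.
Dilnoza ∩ Ravi: 08:50–09:40.
Dilnoza ∩ Ravi ∩ Thandi: 08:50–09:00.
Dilnoza ∩ Ravi ∩ Thandi ∩ Yolanda: (none).
Dilnoza ∩ Ravi ∩ Thandi ∩ Yolanda ∩ Dana: (none).
Windows ≥ 20 min: (none).
That's 0 windows.

0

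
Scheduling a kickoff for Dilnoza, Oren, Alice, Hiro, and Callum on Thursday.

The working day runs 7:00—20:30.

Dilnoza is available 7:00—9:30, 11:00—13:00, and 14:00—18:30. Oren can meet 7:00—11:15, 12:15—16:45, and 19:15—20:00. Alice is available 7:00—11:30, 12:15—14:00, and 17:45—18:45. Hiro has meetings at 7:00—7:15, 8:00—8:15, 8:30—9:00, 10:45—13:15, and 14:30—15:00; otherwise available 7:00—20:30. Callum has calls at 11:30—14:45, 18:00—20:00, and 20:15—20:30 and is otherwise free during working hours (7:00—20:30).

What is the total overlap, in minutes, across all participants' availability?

Hiro free within 07:00–20:30: 07:15–08:00, 08:15–08:30, 09:00–10:45, 13:15–14:30, 15:00–20:30.
Callum free within 07:00–20:30: 07:00–11:30, 14:45–18:00, 20:00–20:15.
Dilnoza ∩ Oren: 07:00–09:30, 11:00–11:15, 12:15–13:00, 14:00–16:45.
Dilnoza ∩ Oren ∩ Alice: 07:00–09:30, 11:00–11:15, 12:15–13:00.
Dilnoza ∩ Oren ∩ Alice ∩ Hiro: 07:15–08:00, 08:15–08:30, 09:00–09:30.
Dilnoza ∩ Oren ∩ Alice ∩ Hiro ∩ Callum: 07:15–08:00, 08:15–08:30, 09:00–09:30.
Total common minutes: 45 + 15 + 30 = 90.

90 minutes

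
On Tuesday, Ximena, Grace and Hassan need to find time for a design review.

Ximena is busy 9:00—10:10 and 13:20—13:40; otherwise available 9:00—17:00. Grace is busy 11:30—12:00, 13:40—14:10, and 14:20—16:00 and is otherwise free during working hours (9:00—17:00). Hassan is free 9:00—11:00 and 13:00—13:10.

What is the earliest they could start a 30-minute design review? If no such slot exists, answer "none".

Ximena free within 09:00–17:00: 10:10–13:20, 13:40–17:00.
Grace free within 09:00–17:00: 09:00–11:30, 12:00–13:40, 14:10–14:20, 16:00–17:00.
Ximena ∩ Grace: 10:10–11:30, 12:00–13:20, 14:10–14:20, 16:00–17:00.
Ximena ∩ Grace ∩ Hassan: 10:10–11:00, 13:00–13:10.
Windows ≥ 30 min: 10:10–11:00.
Earliest such window starts at 10:10.

10:10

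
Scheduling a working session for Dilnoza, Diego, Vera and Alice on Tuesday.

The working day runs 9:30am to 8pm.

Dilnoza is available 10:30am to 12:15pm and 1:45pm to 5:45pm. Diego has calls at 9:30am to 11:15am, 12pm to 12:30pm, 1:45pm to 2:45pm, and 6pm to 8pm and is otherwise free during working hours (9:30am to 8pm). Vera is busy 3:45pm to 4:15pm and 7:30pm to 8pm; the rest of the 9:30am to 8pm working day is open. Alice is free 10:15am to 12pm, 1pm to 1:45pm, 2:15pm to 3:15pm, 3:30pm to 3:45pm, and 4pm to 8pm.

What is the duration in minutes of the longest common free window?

Diego free within 09:30–20:00: 11:15–12:00, 12:30–13:45, 14:45–18:00.
Vera free within 09:30–20:00: 09:30–15:45, 16:15–19:30.
Dilnoza ∩ Diego: 11:15–12:00, 14:45–17:45.
Dilnoza ∩ Diego ∩ Vera: 11:15–12:00, 14:45–15:45, 16:15–17:45.
Dilnoza ∩ Diego ∩ Vera ∩ Alice: 11:15–12:00, 14:45–15:15, 15:30–15:45, 16:15–17:45.
Common window lengths: 45, 30, 15, 90 min; longest is 90.

90 minutes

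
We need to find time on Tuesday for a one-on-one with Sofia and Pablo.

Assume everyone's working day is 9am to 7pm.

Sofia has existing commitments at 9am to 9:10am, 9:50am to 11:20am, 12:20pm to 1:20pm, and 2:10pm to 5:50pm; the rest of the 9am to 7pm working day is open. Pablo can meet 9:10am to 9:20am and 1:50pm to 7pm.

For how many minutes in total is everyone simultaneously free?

100 minutes

Sofia free within 09:00–19:00: 09:10–09:50, 11:20–12:20, 13:20–14:10, 17:50–19:00.
Sofia ∩ Pablo: 09:10–09:20, 13:50–14:10, 17:50–19:00.
Total common minutes: 10 + 20 + 70 = 100.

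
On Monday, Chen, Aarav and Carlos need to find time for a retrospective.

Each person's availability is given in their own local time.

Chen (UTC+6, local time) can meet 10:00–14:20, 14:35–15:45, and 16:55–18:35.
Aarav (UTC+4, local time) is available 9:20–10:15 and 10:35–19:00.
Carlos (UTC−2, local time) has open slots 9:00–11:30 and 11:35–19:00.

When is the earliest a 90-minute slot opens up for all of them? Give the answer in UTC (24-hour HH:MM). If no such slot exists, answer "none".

11:00

Chen → UTC: 04:00–08:20, 08:35–09:45, 10:55–12:35.
Aarav → UTC: 05:20–06:15, 06:35–15:00.
Carlos → UTC: 11:00–13:30, 13:35–21:00.
Chen ∩ Aarav: 05:20–06:15, 06:35–08:20, 08:35–09:45, 10:55–12:35.
Chen ∩ Aarav ∩ Carlos: 11:00–12:35.
Windows ≥ 90 min: 11:00–12:35.
Earliest such window starts at 11:00.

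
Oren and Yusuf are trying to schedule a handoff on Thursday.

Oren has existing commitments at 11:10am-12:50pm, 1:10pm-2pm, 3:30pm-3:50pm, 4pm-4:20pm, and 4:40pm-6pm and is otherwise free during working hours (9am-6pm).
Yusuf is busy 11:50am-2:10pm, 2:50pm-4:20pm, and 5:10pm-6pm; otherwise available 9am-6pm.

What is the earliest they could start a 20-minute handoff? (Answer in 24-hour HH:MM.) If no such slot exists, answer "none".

09:00

Oren free within 09:00–18:00: 09:00–11:10, 12:50–13:10, 14:00–15:30, 15:50–16:00, 16:20–16:40.
Yusuf free within 09:00–18:00: 09:00–11:50, 14:10–14:50, 16:20–17:10.
Oren ∩ Yusuf: 09:00–11:10, 14:10–14:50, 16:20–16:40.
Windows ≥ 20 min: 09:00–11:10, 14:10–14:50, 16:20–16:40.
Earliest such window starts at 09:00.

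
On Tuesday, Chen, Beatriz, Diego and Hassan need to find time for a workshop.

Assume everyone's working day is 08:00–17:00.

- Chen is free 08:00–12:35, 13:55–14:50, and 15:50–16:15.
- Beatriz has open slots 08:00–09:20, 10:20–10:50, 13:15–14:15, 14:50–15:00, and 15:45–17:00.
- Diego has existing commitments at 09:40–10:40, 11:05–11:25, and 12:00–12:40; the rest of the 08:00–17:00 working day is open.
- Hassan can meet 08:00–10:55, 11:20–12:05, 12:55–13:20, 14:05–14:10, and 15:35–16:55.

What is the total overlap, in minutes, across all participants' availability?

Diego free within 08:00–17:00: 08:00–09:40, 10:40–11:05, 11:25–12:00, 12:40–17:00.
Chen ∩ Beatriz: 08:00–09:20, 10:20–10:50, 13:55–14:15, 15:50–16:15.
Chen ∩ Beatriz ∩ Diego: 08:00–09:20, 10:40–10:50, 13:55–14:15, 15:50–16:15.
Chen ∩ Beatriz ∩ Diego ∩ Hassan: 08:00–09:20, 10:40–10:50, 14:05–14:10, 15:50–16:15.
Total common minutes: 80 + 10 + 5 + 25 = 120.

120 minutes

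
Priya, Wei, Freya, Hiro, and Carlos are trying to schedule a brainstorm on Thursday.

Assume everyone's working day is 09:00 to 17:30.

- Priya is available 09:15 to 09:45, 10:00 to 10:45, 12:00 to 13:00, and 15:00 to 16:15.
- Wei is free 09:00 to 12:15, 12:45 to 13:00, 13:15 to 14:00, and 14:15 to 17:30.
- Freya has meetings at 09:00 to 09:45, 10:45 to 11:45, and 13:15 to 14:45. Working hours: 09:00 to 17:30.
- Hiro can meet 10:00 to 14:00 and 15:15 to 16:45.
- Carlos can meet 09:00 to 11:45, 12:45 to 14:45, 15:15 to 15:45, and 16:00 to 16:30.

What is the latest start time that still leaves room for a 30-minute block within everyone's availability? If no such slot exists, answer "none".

15:15

Freya free within 09:00–17:30: 09:45–10:45, 11:45–13:15, 14:45–17:30.
Priya ∩ Wei: 09:15–09:45, 10:00–10:45, 12:00–12:15, 12:45–13:00, 15:00–16:15.
Priya ∩ Wei ∩ Freya: 10:00–10:45, 12:00–12:15, 12:45–13:00, 15:00–16:15.
Priya ∩ Wei ∩ Freya ∩ Hiro: 10:00–10:45, 12:00–12:15, 12:45–13:00, 15:15–16:15.
Priya ∩ Wei ∩ Freya ∩ Hiro ∩ Carlos: 10:00–10:45, 12:45–13:00, 15:15–15:45, 16:00–16:15.
Windows ≥ 30 min: 10:00–10:45, 15:15–15:45.
Latest start in the last window 15:15–15:45 is 15:45 − 30 min = 15:15.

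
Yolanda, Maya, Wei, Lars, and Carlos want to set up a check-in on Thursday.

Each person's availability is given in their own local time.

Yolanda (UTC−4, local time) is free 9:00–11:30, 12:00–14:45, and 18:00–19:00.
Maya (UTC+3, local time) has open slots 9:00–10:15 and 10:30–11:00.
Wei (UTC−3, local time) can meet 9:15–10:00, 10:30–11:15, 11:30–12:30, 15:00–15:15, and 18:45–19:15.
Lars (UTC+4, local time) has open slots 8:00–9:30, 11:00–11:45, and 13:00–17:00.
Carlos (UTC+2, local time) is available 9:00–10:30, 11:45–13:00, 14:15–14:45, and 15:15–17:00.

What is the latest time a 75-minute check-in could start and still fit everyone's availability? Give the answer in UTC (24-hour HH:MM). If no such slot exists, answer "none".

Yolanda → UTC: 13:00–15:30, 16:00–18:45, 22:00–23:00.
Maya → UTC: 06:00–07:15, 07:30–08:00.
Wei → UTC: 12:15–13:00, 13:30–14:15, 14:30–15:30, 18:00–18:15, 21:45–22:15.
Lars → UTC: 04:00–05:30, 07:00–07:45, 09:00–13:00.
Carlos → UTC: 07:00–08:30, 09:45–11:00, 12:15–12:45, 13:15–15:00.
Yolanda ∩ Maya: (none).
Yolanda ∩ Maya ∩ Wei: (none).
Yolanda ∩ Maya ∩ Wei ∩ Lars: (none).
Yolanda ∩ Maya ∩ Wei ∩ Lars ∩ Carlos: (none).
Windows ≥ 75 min: (none).

none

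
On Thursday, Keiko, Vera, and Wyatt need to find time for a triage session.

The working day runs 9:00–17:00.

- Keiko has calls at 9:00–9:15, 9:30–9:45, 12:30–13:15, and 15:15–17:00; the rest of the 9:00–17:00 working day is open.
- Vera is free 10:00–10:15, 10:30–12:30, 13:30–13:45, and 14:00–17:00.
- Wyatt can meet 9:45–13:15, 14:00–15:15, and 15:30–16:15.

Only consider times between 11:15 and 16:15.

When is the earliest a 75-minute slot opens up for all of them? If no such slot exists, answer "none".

Keiko free within 09:00–17:00: 09:15–09:30, 09:45–12:30, 13:15–15:15.
Keiko ∩ Vera: 10:00–10:15, 10:30–12:30, 13:30–13:45, 14:00–15:15.
Keiko ∩ Vera ∩ Wyatt: 10:00–10:15, 10:30–12:30, 14:00–15:15.
Restricted to 11:15–16:15: 11:15–12:30, 14:00–15:15.
Windows ≥ 75 min: 11:15–12:30, 14:00–15:15.
Earliest such window starts at 11:15.

11:15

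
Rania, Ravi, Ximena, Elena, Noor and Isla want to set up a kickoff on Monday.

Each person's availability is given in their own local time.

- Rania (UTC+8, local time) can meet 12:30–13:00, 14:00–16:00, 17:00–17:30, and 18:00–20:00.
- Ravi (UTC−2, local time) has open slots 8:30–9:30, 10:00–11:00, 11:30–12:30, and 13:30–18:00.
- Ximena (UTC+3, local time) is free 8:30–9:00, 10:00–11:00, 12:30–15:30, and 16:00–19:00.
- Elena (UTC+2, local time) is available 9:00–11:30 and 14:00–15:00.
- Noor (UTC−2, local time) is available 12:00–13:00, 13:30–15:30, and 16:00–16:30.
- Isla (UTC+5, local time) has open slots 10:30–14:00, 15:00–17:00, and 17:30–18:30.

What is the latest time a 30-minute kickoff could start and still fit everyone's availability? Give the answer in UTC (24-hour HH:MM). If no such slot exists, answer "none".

none

Rania → UTC: 04:30–05:00, 06:00–08:00, 09:00–09:30, 10:00–12:00.
Ravi → UTC: 10:30–11:30, 12:00–13:00, 13:30–14:30, 15:30–20:00.
Ximena → UTC: 05:30–06:00, 07:00–08:00, 09:30–12:30, 13:00–16:00.
Elena → UTC: 07:00–09:30, 12:00–13:00.
Noor → UTC: 14:00–15:00, 15:30–17:30, 18:00–18:30.
Isla → UTC: 05:30–09:00, 10:00–12:00, 12:30–13:30.
Rania ∩ Ravi: 10:30–11:30.
Rania ∩ Ravi ∩ Ximena: 10:30–11:30.
Rania ∩ Ravi ∩ Ximena ∩ Elena: (none).
Rania ∩ Ravi ∩ Ximena ∩ Elena ∩ Noor: (none).
Rania ∩ Ravi ∩ Ximena ∩ Elena ∩ Noor ∩ Isla: (none).
Windows ≥ 30 min: (none).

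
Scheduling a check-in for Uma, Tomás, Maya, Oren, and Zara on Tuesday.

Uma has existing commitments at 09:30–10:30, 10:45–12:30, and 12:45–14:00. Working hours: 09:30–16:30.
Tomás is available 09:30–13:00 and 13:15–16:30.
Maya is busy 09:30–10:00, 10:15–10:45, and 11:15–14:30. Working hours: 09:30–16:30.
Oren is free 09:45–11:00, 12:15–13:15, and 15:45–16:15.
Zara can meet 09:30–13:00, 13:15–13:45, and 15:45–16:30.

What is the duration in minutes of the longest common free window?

Uma free within 09:30–16:30: 10:30–10:45, 12:30–12:45, 14:00–16:30.
Maya free within 09:30–16:30: 10:00–10:15, 10:45–11:15, 14:30–16:30.
Uma ∩ Tomás: 10:30–10:45, 12:30–12:45, 14:00–16:30.
Uma ∩ Tomás ∩ Maya: 14:30–16:30.
Uma ∩ Tomás ∩ Maya ∩ Oren: 15:45–16:15.
Uma ∩ Tomás ∩ Maya ∩ Oren ∩ Zara: 15:45–16:15.
Single common window of 30 minutes.

30 minutes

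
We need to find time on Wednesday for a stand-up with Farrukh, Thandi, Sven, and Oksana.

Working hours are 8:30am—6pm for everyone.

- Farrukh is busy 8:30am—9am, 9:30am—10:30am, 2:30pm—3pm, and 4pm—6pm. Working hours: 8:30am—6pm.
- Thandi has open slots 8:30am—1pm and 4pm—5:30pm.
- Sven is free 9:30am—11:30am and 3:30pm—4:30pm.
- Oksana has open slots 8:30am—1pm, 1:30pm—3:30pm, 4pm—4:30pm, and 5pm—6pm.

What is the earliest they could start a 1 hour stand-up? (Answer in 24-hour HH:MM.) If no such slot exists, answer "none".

10:30

Farrukh free within 08:30–18:00: 09:00–09:30, 10:30–14:30, 15:00–16:00.
Farrukh ∩ Thandi: 09:00–09:30, 10:30–13:00.
Farrukh ∩ Thandi ∩ Sven: 10:30–11:30.
Farrukh ∩ Thandi ∩ Sven ∩ Oksana: 10:30–11:30.
Windows ≥ 60 min: 10:30–11:30.
Earliest such window starts at 10:30.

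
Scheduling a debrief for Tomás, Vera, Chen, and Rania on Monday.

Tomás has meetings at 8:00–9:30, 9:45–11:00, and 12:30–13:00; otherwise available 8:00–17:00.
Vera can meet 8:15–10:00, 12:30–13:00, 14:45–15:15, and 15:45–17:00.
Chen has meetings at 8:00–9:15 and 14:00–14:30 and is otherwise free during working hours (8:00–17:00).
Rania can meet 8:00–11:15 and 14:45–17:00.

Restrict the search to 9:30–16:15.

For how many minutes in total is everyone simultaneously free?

75 minutes

Tomás free within 08:00–17:00: 09:30–09:45, 11:00–12:30, 13:00–17:00.
Chen free within 08:00–17:00: 09:15–14:00, 14:30–17:00.
Tomás ∩ Vera: 09:30–09:45, 14:45–15:15, 15:45–17:00.
Tomás ∩ Vera ∩ Chen: 09:30–09:45, 14:45–15:15, 15:45–17:00.
Tomás ∩ Vera ∩ Chen ∩ Rania: 09:30–09:45, 14:45–15:15, 15:45–17:00.
Restricted to 09:30–16:15: 09:30–09:45, 14:45–15:15, 15:45–16:15.
Total common minutes: 15 + 30 + 30 = 75.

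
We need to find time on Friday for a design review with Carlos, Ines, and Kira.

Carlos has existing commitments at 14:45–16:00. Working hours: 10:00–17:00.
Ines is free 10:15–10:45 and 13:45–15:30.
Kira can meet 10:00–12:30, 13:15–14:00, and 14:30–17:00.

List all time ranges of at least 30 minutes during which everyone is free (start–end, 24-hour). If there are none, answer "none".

10:15–10:45

Carlos free within 10:00–17:00: 10:00–14:45, 16:00–17:00.
Carlos ∩ Ines: 10:15–10:45, 13:45–14:45.
Carlos ∩ Ines ∩ Kira: 10:15–10:45, 13:45–14:00, 14:30–14:45.
Windows ≥ 30 min: 10:15–10:45.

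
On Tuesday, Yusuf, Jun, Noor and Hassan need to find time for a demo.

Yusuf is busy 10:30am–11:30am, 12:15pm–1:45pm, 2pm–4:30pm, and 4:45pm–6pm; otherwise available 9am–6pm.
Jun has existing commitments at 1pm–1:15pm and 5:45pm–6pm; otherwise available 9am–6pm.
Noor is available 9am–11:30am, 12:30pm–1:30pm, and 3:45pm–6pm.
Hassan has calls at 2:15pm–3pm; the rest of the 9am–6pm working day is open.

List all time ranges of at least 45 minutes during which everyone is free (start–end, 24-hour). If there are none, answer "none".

Yusuf free within 09:00–18:00: 09:00–10:30, 11:30–12:15, 13:45–14:00, 16:30–16:45.
Jun free within 09:00–18:00: 09:00–13:00, 13:15–17:45.
Hassan free within 09:00–18:00: 09:00–14:15, 15:00–18:00.
Yusuf ∩ Jun: 09:00–10:30, 11:30–12:15, 13:45–14:00, 16:30–16:45.
Yusuf ∩ Jun ∩ Noor: 09:00–10:30, 16:30–16:45.
Yusuf ∩ Jun ∩ Noor ∩ Hassan: 09:00–10:30, 16:30–16:45.
Windows ≥ 45 min: 09:00–10:30.

09:00–10:30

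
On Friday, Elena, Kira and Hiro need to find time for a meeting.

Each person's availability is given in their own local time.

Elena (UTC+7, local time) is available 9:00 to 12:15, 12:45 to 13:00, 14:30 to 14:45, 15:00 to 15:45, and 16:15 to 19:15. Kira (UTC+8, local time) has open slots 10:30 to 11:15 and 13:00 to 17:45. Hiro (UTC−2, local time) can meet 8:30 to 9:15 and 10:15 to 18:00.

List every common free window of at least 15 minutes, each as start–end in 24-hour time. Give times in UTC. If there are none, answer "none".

none

Elena → UTC: 02:00–05:15, 05:45–06:00, 07:30–07:45, 08:00–08:45, 09:15–12:15.
Kira → UTC: 02:30–03:15, 05:00–09:45.
Hiro → UTC: 10:30–11:15, 12:15–20:00.
Elena ∩ Kira: 02:30–03:15, 05:00–05:15, 05:45–06:00, 07:30–07:45, 08:00–08:45, 09:15–09:45.
Elena ∩ Kira ∩ Hiro: (none).
Windows ≥ 15 min: (none).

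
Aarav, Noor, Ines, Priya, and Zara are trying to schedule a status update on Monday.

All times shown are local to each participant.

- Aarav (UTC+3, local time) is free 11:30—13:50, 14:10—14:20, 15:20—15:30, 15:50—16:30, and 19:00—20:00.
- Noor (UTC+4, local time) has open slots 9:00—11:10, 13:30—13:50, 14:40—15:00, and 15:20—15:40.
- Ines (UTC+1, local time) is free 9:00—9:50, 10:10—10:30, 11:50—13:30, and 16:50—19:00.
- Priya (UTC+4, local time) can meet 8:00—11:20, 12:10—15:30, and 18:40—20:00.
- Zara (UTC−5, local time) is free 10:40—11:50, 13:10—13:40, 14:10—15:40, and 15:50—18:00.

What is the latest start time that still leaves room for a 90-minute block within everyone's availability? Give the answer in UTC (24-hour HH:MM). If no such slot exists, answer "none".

Aarav → UTC: 08:30–10:50, 11:10–11:20, 12:20–12:30, 12:50–13:30, 16:00–17:00.
Noor → UTC: 05:00–07:10, 09:30–09:50, 10:40–11:00, 11:20–11:40.
Ines → UTC: 08:00–08:50, 09:10–09:30, 10:50–12:30, 15:50–18:00.
Priya → UTC: 04:00–07:20, 08:10–11:30, 14:40–16:00.
Zara → UTC: 15:40–16:50, 18:10–18:40, 19:10–20:40, 20:50–23:00.
Aarav ∩ Noor: 09:30–09:50, 10:40–10:50.
Aarav ∩ Noor ∩ Ines: (none).
Aarav ∩ Noor ∩ Ines ∩ Priya: (none).
Aarav ∩ Noor ∩ Ines ∩ Priya ∩ Zara: (none).
Windows ≥ 90 min: (none).

none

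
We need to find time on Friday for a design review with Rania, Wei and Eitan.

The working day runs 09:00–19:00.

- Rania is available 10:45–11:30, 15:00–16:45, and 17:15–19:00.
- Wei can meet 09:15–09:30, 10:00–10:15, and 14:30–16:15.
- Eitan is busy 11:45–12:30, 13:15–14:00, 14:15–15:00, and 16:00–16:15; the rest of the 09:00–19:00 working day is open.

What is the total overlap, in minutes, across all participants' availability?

Eitan free within 09:00–19:00: 09:00–11:45, 12:30–13:15, 14:00–14:15, 15:00–16:00, 16:15–19:00.
Rania ∩ Wei: 15:00–16:15.
Rania ∩ Wei ∩ Eitan: 15:00–16:00.
Total common minutes: 60.

60 minutes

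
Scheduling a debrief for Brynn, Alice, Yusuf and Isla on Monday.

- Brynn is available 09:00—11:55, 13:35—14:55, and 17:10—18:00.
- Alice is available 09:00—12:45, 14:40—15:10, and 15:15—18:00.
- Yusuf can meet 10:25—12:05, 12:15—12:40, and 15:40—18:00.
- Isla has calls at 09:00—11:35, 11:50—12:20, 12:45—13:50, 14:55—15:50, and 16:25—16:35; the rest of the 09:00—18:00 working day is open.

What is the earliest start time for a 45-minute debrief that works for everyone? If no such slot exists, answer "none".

Isla free within 09:00–18:00: 11:35–11:50, 12:20–12:45, 13:50–14:55, 15:50–16:25, 16:35–18:00.
Brynn ∩ Alice: 09:00–11:55, 14:40–14:55, 17:10–18:00.
Brynn ∩ Alice ∩ Yusuf: 10:25–11:55, 17:10–18:00.
Brynn ∩ Alice ∩ Yusuf ∩ Isla: 11:35–11:50, 17:10–18:00.
Windows ≥ 45 min: 17:10–18:00.
Earliest such window starts at 17:10.

17:10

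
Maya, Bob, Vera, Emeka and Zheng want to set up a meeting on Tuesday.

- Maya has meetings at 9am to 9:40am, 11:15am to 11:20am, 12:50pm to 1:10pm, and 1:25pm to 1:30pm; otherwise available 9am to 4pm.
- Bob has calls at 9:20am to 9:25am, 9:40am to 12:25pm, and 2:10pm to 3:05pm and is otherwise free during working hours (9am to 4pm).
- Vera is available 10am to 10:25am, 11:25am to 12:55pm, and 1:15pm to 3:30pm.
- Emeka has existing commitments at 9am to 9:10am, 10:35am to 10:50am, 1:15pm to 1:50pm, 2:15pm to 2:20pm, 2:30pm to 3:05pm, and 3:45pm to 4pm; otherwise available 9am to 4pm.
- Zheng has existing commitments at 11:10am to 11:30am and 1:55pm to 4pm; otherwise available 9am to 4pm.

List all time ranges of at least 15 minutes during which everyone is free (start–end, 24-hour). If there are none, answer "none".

12:25–12:50

Maya free within 09:00–16:00: 09:40–11:15, 11:20–12:50, 13:10–13:25, 13:30–16:00.
Bob free within 09:00–16:00: 09:00–09:20, 09:25–09:40, 12:25–14:10, 15:05–16:00.
Emeka free within 09:00–16:00: 09:10–10:35, 10:50–13:15, 13:50–14:15, 14:20–14:30, 15:05–15:45.
Zheng free within 09:00–16:00: 09:00–11:10, 11:30–13:55.
Maya ∩ Bob: 12:25–12:50, 13:10–13:25, 13:30–14:10, 15:05–16:00.
Maya ∩ Bob ∩ Vera: 12:25–12:50, 13:15–13:25, 13:30–14:10, 15:05–15:30.
Maya ∩ Bob ∩ Vera ∩ Emeka: 12:25–12:50, 13:50–14:10, 15:05–15:30.
Maya ∩ Bob ∩ Vera ∩ Emeka ∩ Zheng: 12:25–12:50, 13:50–13:55.
Windows ≥ 15 min: 12:25–12:50.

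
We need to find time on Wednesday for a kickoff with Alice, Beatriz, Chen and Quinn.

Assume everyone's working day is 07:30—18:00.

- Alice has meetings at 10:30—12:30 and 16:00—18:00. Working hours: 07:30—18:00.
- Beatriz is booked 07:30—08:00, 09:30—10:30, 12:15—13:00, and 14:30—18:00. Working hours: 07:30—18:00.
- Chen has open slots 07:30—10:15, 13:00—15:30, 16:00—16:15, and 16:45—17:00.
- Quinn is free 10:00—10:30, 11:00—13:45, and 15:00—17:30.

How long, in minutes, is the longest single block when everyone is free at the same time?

Alice free within 07:30–18:00: 07:30–10:30, 12:30–16:00.
Beatriz free within 07:30–18:00: 08:00–09:30, 10:30–12:15, 13:00–14:30.
Alice ∩ Beatriz: 08:00–09:30, 13:00–14:30.
Alice ∩ Beatriz ∩ Chen: 08:00–09:30, 13:00–14:30.
Alice ∩ Beatriz ∩ Chen ∩ Quinn: 13:00–13:45.
Single common window of 45 minutes.

45 minutes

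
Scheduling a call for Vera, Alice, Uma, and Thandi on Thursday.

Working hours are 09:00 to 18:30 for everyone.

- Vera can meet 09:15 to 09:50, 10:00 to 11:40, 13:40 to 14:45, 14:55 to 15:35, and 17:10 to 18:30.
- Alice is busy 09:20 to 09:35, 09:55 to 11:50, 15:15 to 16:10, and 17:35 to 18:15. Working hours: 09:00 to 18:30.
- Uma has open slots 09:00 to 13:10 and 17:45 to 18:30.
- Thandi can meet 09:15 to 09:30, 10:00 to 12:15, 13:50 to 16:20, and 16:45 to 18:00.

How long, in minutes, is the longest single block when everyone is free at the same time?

5 minutes

Alice free within 09:00–18:30: 09:00–09:20, 09:35–09:55, 11:50–15:15, 16:10–17:35, 18:15–18:30.
Vera ∩ Alice: 09:15–09:20, 09:35–09:50, 13:40–14:45, 14:55–15:15, 17:10–17:35, 18:15–18:30.
Vera ∩ Alice ∩ Uma: 09:15–09:20, 09:35–09:50, 18:15–18:30.
Vera ∩ Alice ∩ Uma ∩ Thandi: 09:15–09:20.
Single common window of 5 minutes.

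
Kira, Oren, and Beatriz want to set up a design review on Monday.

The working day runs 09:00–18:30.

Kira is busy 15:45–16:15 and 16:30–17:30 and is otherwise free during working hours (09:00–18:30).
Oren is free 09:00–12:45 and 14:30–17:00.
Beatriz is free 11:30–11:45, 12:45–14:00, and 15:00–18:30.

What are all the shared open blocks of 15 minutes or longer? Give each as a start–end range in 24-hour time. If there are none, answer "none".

Kira free within 09:00–18:30: 09:00–15:45, 16:15–16:30, 17:30–18:30.
Kira ∩ Oren: 09:00–12:45, 14:30–15:45, 16:15–16:30.
Kira ∩ Oren ∩ Beatriz: 11:30–11:45, 15:00–15:45, 16:15–16:30.
Windows ≥ 15 min: 11:30–11:45, 15:00–15:45, 16:15–16:30.

11:30–11:45, 15:00–15:45, 16:15–16:30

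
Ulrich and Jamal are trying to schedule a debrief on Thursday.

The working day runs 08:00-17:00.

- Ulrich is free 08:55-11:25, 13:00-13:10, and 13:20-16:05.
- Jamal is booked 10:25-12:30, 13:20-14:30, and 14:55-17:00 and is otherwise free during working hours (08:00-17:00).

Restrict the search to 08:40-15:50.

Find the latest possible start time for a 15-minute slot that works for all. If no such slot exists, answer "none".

14:40

Jamal free within 08:00–17:00: 08:00–10:25, 12:30–13:20, 14:30–14:55.
Ulrich ∩ Jamal: 08:55–10:25, 13:00–13:10, 14:30–14:55.
Restricted to 08:40–15:50: 08:55–10:25, 13:00–13:10, 14:30–14:55.
Windows ≥ 15 min: 08:55–10:25, 14:30–14:55.
Latest start in the last window 14:30–14:55 is 14:55 − 15 min = 14:40.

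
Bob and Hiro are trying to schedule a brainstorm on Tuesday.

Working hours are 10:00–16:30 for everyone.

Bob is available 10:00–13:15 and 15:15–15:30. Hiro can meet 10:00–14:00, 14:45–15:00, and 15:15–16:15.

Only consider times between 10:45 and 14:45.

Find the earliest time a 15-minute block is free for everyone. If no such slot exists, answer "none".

10:45

Bob ∩ Hiro: 10:00–13:15, 15:15–15:30.
Restricted to 10:45–14:45: 10:45–13:15.
Windows ≥ 15 min: 10:45–13:15.
Earliest such window starts at 10:45.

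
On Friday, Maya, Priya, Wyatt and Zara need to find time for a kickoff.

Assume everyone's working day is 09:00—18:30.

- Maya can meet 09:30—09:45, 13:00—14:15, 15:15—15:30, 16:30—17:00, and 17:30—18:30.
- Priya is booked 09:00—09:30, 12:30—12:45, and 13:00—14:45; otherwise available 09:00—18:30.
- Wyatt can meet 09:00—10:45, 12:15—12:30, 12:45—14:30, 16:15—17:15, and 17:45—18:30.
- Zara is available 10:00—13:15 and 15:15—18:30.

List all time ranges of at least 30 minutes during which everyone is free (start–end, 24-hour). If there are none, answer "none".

Priya free within 09:00–18:30: 09:30–12:30, 12:45–13:00, 14:45–18:30.
Maya ∩ Priya: 09:30–09:45, 15:15–15:30, 16:30–17:00, 17:30–18:30.
Maya ∩ Priya ∩ Wyatt: 09:30–09:45, 16:30–17:00, 17:45–18:30.
Maya ∩ Priya ∩ Wyatt ∩ Zara: 16:30–17:00, 17:45–18:30.
Windows ≥ 30 min: 16:30–17:00, 17:45–18:30.

16:30–17:00, 17:45–18:30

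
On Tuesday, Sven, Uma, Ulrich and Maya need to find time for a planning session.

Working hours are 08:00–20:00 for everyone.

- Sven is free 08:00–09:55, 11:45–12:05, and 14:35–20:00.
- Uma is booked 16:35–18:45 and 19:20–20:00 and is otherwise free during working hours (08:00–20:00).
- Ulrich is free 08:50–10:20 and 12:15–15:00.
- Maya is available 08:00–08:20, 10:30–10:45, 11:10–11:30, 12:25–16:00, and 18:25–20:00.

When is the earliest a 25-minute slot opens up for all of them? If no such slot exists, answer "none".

Uma free within 08:00–20:00: 08:00–16:35, 18:45–19:20.
Sven ∩ Uma: 08:00–09:55, 11:45–12:05, 14:35–16:35, 18:45–19:20.
Sven ∩ Uma ∩ Ulrich: 08:50–09:55, 14:35–15:00.
Sven ∩ Uma ∩ Ulrich ∩ Maya: 14:35–15:00.
Windows ≥ 25 min: 14:35–15:00.
Earliest such window starts at 14:35.

14:35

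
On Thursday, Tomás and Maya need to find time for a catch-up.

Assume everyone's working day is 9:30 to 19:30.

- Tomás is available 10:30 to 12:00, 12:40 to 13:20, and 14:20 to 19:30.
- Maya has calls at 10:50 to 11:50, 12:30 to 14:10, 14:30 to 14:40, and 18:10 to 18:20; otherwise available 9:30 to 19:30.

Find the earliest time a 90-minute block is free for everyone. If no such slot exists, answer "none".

14:40

Maya free within 09:30–19:30: 09:30–10:50, 11:50–12:30, 14:10–14:30, 14:40–18:10, 18:20–19:30.
Tomás ∩ Maya: 10:30–10:50, 11:50–12:00, 14:20–14:30, 14:40–18:10, 18:20–19:30.
Windows ≥ 90 min: 14:40–18:10.
Earliest such window starts at 14:40.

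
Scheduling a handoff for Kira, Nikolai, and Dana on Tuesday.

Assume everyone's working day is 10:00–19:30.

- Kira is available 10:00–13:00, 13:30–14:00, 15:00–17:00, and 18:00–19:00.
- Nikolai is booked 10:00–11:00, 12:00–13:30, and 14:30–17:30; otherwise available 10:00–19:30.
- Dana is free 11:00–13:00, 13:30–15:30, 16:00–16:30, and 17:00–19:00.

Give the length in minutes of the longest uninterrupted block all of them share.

Nikolai free within 10:00–19:30: 11:00–12:00, 13:30–14:30, 17:30–19:30.
Kira ∩ Nikolai: 11:00–12:00, 13:30–14:00, 18:00–19:00.
Kira ∩ Nikolai ∩ Dana: 11:00–12:00, 13:30–14:00, 18:00–19:00.
Common window lengths: 60, 30, 60 min; longest is 60.

60 minutes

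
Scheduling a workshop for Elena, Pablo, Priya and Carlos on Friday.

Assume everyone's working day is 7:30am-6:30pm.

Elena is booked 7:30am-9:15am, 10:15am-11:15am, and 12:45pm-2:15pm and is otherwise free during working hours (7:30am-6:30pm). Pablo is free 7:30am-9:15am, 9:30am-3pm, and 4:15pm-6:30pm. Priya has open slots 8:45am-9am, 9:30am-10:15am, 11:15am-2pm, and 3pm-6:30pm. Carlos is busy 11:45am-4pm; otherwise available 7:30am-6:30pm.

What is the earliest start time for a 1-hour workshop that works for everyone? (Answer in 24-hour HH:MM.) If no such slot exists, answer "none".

Elena free within 07:30–18:30: 09:15–10:15, 11:15–12:45, 14:15–18:30.
Carlos free within 07:30–18:30: 07:30–11:45, 16:00–18:30.
Elena ∩ Pablo: 09:30–10:15, 11:15–12:45, 14:15–15:00, 16:15–18:30.
Elena ∩ Pablo ∩ Priya: 09:30–10:15, 11:15–12:45, 16:15–18:30.
Elena ∩ Pablo ∩ Priya ∩ Carlos: 09:30–10:15, 11:15–11:45, 16:15–18:30.
Windows ≥ 60 min: 16:15–18:30.
Earliest such window starts at 16:15.

16:15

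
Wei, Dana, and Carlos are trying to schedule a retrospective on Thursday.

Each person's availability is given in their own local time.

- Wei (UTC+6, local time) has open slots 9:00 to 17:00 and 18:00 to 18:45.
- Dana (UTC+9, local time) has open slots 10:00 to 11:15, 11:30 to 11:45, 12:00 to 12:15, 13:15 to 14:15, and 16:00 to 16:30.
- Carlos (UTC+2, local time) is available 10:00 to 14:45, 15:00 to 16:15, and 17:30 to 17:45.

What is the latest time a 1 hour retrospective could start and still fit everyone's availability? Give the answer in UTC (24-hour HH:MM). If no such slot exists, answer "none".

Wei → UTC: 03:00–11:00, 12:00–12:45.
Dana → UTC: 01:00–02:15, 02:30–02:45, 03:00–03:15, 04:15–05:15, 07:00–07:30.
Carlos → UTC: 08:00–12:45, 13:00–14:15, 15:30–15:45.
Wei ∩ Dana: 03:00–03:15, 04:15–05:15, 07:00–07:30.
Wei ∩ Dana ∩ Carlos: (none).
Windows ≥ 60 min: (none).

none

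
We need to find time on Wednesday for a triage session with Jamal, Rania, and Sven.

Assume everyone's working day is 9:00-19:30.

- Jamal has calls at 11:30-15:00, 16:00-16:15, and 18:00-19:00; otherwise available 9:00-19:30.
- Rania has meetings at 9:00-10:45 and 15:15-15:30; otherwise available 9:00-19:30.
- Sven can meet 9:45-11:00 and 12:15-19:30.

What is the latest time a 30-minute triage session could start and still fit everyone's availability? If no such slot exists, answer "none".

19:00

Jamal free within 09:00–19:30: 09:00–11:30, 15:00–16:00, 16:15–18:00, 19:00–19:30.
Rania free within 09:00–19:30: 10:45–15:15, 15:30–19:30.
Jamal ∩ Rania: 10:45–11:30, 15:00–15:15, 15:30–16:00, 16:15–18:00, 19:00–19:30.
Jamal ∩ Rania ∩ Sven: 10:45–11:00, 15:00–15:15, 15:30–16:00, 16:15–18:00, 19:00–19:30.
Windows ≥ 30 min: 15:30–16:00, 16:15–18:00, 19:00–19:30.
Latest start in the last window 19:00–19:30 is 19:30 − 30 min = 19:00.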